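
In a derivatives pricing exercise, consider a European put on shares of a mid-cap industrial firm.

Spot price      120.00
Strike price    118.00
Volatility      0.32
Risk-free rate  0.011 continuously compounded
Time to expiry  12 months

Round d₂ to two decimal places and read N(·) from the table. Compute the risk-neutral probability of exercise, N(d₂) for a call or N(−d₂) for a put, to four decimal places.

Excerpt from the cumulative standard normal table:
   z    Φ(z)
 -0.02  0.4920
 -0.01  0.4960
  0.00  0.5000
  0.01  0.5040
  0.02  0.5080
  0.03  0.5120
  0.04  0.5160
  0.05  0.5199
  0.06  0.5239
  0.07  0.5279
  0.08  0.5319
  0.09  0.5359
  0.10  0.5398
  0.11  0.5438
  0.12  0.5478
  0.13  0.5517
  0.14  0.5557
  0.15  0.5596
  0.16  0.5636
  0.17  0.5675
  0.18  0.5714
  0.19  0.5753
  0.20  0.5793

σ√T = 0.32 × 1.0000 = 0.3200
d₁ = [ln(120/118) + (0.011 + ½·0.32²)·1] / (σ√T) = (0.0168 + 0.0622) / 0.3200 = 0.2469 ⇒ 0.25
d₂ = 0.2469 − 0.3200 = -0.0731 ⇒ -0.07
Risk-neutral Pr[S_T < K] = N(−d₂) = N(0.07) = 0.5279

0.5279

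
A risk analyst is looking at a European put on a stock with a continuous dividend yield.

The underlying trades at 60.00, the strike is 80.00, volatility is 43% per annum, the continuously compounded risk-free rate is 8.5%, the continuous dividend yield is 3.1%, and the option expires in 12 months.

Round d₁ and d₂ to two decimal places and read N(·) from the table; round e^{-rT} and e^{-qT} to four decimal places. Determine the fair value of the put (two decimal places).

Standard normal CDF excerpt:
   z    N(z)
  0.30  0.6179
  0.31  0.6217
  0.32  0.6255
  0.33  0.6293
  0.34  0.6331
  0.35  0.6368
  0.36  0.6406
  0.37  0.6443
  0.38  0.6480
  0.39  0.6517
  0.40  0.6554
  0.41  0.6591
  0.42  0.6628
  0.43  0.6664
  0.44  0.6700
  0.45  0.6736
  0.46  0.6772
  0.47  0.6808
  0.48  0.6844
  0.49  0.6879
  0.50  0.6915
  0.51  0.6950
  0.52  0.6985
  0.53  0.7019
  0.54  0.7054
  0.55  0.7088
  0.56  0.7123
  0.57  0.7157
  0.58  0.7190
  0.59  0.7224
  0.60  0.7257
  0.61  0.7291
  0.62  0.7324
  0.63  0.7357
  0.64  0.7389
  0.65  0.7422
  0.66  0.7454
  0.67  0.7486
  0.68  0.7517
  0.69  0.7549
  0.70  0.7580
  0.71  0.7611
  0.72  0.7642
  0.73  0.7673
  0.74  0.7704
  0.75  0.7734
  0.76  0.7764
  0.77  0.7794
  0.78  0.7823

20.44

σ√T = 0.43·√1 = 0.4300
d₁ = [ln(60/80) + (0.085 − 0.031 + ½·0.43²)·1] / (σ√T) = (-0.2877 + 0.1464) / 0.4300 = -0.3284 ⇒ -0.33
d₂ = -0.3284 − 0.4300 = -0.7584 ⇒ -0.76
exp(−qT) = exp(−0.031·1) = 0.9695;  exp(−rT) = exp(−0.085·1) = 0.9185
N(−d₂) = N(0.76) = 0.7764;  N(−d₁) = N(0.33) = 0.6293
P = 80·0.9185·0.7764 − 60·0.9695·0.6293 = 57.0499 − 36.6064 = 20.4435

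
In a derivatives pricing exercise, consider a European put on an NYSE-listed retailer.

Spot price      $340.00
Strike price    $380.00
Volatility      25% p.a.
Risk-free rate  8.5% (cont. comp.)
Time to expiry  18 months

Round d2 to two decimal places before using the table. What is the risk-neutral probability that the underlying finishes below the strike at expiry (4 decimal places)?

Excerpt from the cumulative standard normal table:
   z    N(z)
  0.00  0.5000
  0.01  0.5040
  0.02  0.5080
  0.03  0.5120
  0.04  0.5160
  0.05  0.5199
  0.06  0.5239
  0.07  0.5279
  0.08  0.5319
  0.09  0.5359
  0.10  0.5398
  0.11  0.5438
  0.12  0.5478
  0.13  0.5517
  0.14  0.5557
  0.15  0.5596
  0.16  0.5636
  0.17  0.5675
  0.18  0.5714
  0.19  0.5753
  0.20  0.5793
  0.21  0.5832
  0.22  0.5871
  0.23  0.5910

σ√T = 0.25·√1.5 = 0.3062
ln(S/K) + (r + σ²/2)T = ln(340/380) + (0.085 + 0.25²/2)·1.5 = -0.1112 + 0.1744 = 0.0631
d₁ = 0.0631 / 0.3062 = 0.2062 ⇒ 0.21
d₂ = d₁ − σ√T = 0.2062 − 0.3062 = -0.0999 ⇒ -0.10
Pr(exercise) under Q = N(−d₂) = N(0.10) = 0.5398

0.5398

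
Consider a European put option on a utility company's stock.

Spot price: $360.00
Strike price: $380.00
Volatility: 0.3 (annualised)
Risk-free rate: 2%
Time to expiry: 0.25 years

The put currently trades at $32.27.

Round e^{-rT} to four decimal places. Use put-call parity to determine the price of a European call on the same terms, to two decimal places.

exp(−rT) = exp(−0.02·0.25) = 0.9950
Put-call parity: C − P = S − K·e^(−rT) = 360 − 380·0.9950 = 360 − 378.1000 = -18.1000
C = P + (C − P) = 32.27 + (-18.1000) = 14.1700

$14.17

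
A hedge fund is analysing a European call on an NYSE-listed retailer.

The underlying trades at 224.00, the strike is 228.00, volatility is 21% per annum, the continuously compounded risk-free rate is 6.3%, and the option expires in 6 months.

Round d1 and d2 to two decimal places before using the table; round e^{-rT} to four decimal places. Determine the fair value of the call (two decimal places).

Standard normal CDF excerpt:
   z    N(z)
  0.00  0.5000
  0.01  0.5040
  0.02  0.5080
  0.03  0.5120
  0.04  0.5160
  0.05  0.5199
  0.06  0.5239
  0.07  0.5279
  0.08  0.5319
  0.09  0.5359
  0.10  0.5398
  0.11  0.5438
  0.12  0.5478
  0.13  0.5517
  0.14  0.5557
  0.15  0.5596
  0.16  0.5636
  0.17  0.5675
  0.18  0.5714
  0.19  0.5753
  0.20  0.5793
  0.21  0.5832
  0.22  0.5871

14.89

σ√T = 0.21·√0.5 = 0.1485
d₁ = [ln(224/228) + (0.063 + 0.21²/2)·0.5] / 0.1485 = [-0.0177 + 0.0425] / 0.1485 = 0.1672 → 0.17
d₂ = d₁ − σ√T = 0.1672 − 0.1485 = 0.0187 → 0.02
exp(−rT) = exp(−0.063·0.5) = 0.9690
N(d₁) = N(0.17) = 0.5675;  N(d₂) = N(0.02) = 0.5080
C = 224·0.5675 − 228·0.9690·0.5080 = 127.1200 − 112.2335 = 14.8865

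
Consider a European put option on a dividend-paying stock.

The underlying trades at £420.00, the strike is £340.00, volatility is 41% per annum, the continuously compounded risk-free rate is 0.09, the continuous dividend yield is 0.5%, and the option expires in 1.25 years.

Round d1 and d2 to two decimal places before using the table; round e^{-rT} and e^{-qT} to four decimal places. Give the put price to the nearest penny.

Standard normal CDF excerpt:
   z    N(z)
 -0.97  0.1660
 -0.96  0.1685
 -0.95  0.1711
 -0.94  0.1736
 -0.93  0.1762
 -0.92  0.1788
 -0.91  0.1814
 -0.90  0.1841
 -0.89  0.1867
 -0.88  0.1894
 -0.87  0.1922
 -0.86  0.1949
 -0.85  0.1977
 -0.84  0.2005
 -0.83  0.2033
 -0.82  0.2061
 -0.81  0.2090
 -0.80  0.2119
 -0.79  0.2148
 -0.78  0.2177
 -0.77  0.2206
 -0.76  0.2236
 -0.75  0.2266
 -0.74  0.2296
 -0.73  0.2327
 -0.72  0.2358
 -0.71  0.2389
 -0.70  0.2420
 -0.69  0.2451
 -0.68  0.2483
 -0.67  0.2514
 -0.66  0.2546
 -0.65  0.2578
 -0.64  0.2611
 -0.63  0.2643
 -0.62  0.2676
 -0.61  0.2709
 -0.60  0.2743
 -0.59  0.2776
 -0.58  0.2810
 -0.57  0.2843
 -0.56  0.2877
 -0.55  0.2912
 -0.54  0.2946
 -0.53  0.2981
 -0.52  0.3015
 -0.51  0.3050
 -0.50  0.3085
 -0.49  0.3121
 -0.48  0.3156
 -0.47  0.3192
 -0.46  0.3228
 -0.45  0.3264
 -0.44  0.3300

£23.44

T = 1.25;  σ√T = 0.4584
d₁ = [ln(420/340) + (0.09 − 0.005 + ½·0.41²)·1.25] / (σ√T) = (0.2113 + 0.2113) / 0.4584 = 0.9220 which rounds to 0.92
d₂ = 0.9220 − 0.4584 = 0.4636 which rounds to 0.46
exp(−qT) = exp(−0.005·1.25) = 0.9938;  exp(−rT) = exp(−0.09·1.25) = 0.8936
P = 340·0.8936·N(-0.46) − 420·0.9938·N(-0.92) = 340·0.8936·0.3228 − 420·0.9938·0.1788 = 98.0744 − 74.6304 = 23.4440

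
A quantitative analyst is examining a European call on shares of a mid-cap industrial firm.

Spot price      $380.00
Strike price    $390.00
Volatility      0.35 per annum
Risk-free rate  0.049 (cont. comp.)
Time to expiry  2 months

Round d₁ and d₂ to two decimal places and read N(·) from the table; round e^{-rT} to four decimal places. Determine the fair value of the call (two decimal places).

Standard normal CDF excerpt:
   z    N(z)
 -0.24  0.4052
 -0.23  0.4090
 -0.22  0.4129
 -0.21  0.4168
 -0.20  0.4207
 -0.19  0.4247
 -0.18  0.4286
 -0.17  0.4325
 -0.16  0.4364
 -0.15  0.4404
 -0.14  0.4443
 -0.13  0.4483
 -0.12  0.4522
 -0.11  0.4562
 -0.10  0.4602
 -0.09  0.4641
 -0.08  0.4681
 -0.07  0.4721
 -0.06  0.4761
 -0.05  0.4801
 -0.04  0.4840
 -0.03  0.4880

T = 0.1667;  σ√T = 0.1429
ln(S/K) + (r + σ²/2)T = ln(380/390) + (0.049 + 0.35²/2)·0.1667 = -0.0260 + 0.0184 = -0.0076
d₁ = -0.0076 / 0.1429 = -0.0532 ≈ -0.05
d₂ = d₁ − σ√T = -0.0532 − 0.1429 = -0.1961 ≈ -0.20
exp(−rT) = exp(−0.049·0.1667) = 0.9919
N(d₁) = N(-0.05) = 0.4801;  N(d₂) = N(-0.20) = 0.4207
C = 380·0.4801 − 390·0.9919·0.4207 = 182.4380 − 162.7440 = 19.6940

$19.69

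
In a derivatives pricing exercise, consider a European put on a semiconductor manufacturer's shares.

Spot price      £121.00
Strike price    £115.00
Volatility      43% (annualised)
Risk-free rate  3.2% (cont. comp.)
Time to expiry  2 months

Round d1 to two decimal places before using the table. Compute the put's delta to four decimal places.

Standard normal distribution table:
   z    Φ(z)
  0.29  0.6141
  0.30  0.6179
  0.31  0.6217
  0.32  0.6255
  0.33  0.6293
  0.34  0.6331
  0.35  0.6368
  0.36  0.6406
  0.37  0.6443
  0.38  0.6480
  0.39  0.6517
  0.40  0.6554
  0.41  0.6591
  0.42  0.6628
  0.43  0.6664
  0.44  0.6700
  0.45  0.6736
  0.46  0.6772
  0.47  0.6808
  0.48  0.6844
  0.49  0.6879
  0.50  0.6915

-0.3409

σ√T = 0.43 × 0.4082 = 0.1755
d₁ = [ln(121/115) + (0.032 + ½·0.43²)·0.1667] / (σ√T) = (0.0509 + 0.0207) / 0.1755 = 0.4079 which rounds to 0.41
N(d₁) = N(0.41) = 0.6591
Δ_put = N(d₁) − 1 = 0.6591 − 1 = -0.3409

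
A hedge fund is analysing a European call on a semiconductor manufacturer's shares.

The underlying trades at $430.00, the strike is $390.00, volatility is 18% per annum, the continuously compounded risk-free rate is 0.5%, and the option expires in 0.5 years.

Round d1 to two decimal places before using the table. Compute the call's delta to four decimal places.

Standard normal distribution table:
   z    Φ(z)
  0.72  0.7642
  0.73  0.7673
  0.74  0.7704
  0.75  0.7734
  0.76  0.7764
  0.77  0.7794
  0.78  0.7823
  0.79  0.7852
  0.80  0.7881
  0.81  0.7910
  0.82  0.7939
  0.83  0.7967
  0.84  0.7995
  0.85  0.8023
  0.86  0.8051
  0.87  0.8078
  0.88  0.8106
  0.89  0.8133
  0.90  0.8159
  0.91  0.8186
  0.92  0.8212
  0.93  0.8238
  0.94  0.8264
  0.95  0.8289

0.8023

T = 0.5;  σ√T = 0.1273
d₁ = [ln(430/390) + (0.005 + 0.18²/2)·0.5] / 0.1273 = [0.0976 + 0.0106] / 0.1273 = 0.8504 which rounds to 0.85
N(d₁) = N(0.85) = 0.8023
Δ_call = N(d₁) = 0.8023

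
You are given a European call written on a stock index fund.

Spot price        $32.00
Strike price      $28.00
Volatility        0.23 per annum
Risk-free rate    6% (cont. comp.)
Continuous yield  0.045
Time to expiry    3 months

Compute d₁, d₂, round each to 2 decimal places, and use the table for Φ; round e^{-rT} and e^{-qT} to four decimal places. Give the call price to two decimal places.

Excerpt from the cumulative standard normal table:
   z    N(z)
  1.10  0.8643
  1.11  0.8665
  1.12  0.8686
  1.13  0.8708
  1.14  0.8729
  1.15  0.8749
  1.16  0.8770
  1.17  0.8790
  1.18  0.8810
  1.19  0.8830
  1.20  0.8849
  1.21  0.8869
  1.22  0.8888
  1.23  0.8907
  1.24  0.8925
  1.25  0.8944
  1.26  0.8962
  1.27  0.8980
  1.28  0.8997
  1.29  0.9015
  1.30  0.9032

$4.22

σ√T = 0.23·√0.25 = 0.1150
d₁ = [ln(32/28) + (0.06 − 0.045 + 0.23²/2)·0.25] / 0.1150 = [0.1335 + 0.0104] / 0.1150 = 1.2513 ≈ 1.25
d₂ = d₁ − σ√T = 1.2513 − 0.1150 = 1.1363 ≈ 1.14
e^(−qT) = e^(−0.045·0.25) = 0.9888;  e^(−rT) = e^(−0.06·0.25) = 0.9851
C = 32·0.9888·N(1.25) − 28·0.9851·N(1.14) = 32·0.9888·0.8944 − 28·0.9851·0.8729 = 28.3002 − 24.0770 = 4.2232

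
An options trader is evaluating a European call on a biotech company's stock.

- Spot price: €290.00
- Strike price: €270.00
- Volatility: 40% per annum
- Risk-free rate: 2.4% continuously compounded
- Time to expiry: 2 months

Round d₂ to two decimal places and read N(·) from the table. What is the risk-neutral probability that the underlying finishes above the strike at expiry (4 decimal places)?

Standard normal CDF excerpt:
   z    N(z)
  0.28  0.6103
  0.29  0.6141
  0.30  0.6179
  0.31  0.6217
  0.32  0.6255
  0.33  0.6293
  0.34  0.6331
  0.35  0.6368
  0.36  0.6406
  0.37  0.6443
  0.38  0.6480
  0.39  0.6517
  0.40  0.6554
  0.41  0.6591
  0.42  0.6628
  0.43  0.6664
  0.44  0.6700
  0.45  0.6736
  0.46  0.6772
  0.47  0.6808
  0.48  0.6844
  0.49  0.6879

σ√T = 0.4·√0.1667 = 0.1633
d₁ = [ln(290/270) + (0.024 + ½·0.4²)·0.1667] / (σ√T) = (0.0715 + 0.0173) / 0.1633 = 0.5437 ≈ 0.54
d₂ = 0.5437 − 0.1633 = 0.3804 ≈ 0.38
Pr(exercise) under Q = N(d₂) = 0.6480

0.6480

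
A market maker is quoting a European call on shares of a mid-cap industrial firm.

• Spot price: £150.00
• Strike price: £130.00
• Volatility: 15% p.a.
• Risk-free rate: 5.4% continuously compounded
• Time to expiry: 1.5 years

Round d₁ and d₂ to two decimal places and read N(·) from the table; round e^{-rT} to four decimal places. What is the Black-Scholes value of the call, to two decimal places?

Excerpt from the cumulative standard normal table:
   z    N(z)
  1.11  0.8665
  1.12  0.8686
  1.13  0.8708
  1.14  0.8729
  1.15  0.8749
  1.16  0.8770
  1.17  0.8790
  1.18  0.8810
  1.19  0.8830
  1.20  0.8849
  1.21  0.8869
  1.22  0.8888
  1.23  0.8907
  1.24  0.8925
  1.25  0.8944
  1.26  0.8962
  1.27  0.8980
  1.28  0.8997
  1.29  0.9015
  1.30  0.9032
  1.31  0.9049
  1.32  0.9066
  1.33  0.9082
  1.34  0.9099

σ√T = 0.15·√1.5 = 0.1837
ln(S/K) + (r + σ²/2)T = ln(150/130) + (0.054 + 0.15²/2)·1.5 = 0.1431 + 0.0979 = 0.2410
d₁ = 0.2410 / 0.1837 = 1.3117 which rounds to 1.31
d₂ = d₁ − σ√T = 1.3117 − 0.1837 = 1.1280 which rounds to 1.13
exp(−rT) = exp(−0.054·1.5) = 0.9222
C = 150·N(1.31) − 130·0.9222·N(1.13) = 150·0.9049 − 130·0.9222·0.8708 = 135.7350 − 104.3967 = 31.3383

£31.34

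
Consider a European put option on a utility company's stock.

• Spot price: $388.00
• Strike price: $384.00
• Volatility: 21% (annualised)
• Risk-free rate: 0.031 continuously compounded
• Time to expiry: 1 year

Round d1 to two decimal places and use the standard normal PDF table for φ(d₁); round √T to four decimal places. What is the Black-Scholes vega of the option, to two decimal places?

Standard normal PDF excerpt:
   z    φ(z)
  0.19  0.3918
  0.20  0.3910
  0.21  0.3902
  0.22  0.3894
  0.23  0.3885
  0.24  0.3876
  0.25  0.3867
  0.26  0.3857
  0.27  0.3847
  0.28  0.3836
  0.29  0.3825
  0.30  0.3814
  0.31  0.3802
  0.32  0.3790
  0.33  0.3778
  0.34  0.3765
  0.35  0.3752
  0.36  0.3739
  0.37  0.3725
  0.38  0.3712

σ√T = 0.21·√1 = 0.2100
d₁ = [ln(388/384) + (0.031 + 0.21²/2)·1] / 0.2100 = [0.0104 + 0.0530] / 0.2100 = 0.3020 ≈ 0.30
√T = √1 = 1.0000
φ(d₁) = φ(0.30) = 0.3814
vega = S·φ(d₁)·√T = 388·0.3814·1.0000 = 147.9832
(The call has the same vega.)

147.98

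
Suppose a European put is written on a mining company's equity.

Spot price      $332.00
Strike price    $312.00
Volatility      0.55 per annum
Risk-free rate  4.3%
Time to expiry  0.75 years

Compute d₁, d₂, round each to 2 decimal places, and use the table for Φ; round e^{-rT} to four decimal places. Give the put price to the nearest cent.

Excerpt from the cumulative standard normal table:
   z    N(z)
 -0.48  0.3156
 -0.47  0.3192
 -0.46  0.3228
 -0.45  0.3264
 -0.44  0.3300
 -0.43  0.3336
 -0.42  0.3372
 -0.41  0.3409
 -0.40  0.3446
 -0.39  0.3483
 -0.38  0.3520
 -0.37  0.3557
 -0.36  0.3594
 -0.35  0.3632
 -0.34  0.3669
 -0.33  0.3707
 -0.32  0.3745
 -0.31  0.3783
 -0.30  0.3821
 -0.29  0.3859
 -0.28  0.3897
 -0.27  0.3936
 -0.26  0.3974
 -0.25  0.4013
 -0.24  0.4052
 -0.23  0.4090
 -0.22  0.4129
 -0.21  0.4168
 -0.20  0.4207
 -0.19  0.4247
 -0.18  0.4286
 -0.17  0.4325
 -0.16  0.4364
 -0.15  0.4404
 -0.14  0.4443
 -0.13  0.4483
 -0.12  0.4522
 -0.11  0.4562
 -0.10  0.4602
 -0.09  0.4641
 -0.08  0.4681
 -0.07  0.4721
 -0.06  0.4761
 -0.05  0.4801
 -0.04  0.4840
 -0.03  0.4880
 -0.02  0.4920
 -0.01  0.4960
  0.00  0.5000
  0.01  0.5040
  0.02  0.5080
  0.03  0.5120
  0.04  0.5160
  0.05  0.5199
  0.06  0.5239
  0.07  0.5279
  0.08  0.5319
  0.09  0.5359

T = 0.75;  σ√T = 0.4763
d₁ = [ln(332/312) + (0.043 + 0.55²/2)·0.75] / 0.4763 = [0.0621 + 0.1457] / 0.4763 = 0.4363 which rounds to 0.44
d₂ = d₁ − σ√T = 0.4363 − 0.4763 = -0.0400 which rounds to -0.04
e^(−rT) = e^(−0.043·0.75) = 0.9683
P = 312·0.9683·N(0.04) − 332·N(-0.44) = 312·0.9683·0.5160 − 332·0.3300 = 155.8886 − 109.5600 = 46.3286

$46.33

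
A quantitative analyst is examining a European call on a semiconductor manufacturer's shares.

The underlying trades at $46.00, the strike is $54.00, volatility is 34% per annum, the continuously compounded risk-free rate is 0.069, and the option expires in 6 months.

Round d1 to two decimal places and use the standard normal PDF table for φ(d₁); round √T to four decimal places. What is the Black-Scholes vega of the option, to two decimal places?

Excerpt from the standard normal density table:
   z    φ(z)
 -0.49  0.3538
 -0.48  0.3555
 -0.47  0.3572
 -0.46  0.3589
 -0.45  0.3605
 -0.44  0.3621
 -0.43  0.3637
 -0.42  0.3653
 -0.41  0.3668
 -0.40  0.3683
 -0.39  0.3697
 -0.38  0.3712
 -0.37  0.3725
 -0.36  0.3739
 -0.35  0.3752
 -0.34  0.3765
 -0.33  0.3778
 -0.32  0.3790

11.98

T = 0.5;  σ√T = 0.2404
ln(S/K) + (r + σ²/2)T = ln(46/54) + (0.069 + 0.34²/2)·0.5 = -0.1603 + 0.0634 = -0.0969
d₁ = -0.0969 / 0.2404 = -0.4032 ≈ -0.40
√T = √0.5 = 0.7071
φ(d₁) = φ(-0.40) = 0.3683
vega = S·φ(d₁)·√T = 46·0.3683·0.7071 = 11.9795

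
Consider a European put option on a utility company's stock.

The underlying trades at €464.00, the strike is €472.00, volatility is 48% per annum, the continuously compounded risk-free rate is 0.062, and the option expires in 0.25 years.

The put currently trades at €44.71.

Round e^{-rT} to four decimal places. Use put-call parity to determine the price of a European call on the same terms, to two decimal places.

e^(−rT) = e^(−0.062·0.25) = 0.9846
Put-call parity: C − P = S − K·e^(−rT) = 464 − 472·0.9846 = 464 − 464.7312 = -0.7312
C = P + (C − P) = 44.71 + (-0.7312) = 43.9788

€43.98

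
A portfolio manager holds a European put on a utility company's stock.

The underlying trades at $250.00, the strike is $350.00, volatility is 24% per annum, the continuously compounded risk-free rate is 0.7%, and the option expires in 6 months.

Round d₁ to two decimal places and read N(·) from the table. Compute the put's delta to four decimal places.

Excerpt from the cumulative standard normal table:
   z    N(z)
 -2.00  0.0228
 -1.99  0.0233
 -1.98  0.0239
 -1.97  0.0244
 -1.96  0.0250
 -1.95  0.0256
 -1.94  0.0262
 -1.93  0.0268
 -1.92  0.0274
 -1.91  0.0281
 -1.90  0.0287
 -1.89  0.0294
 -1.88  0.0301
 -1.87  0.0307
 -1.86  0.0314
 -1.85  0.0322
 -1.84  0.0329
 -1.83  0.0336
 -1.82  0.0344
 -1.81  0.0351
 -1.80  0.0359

σ√T = 0.24·√0.5 = 0.1697
d₁ = [ln(250/350) + (0.007 + 0.24²/2)·0.5] / 0.1697 = [-0.3365 + 0.0179] / 0.1697 = -1.8772 → -1.88
N(d₁) = N(-1.88) = 0.0301
Δ_put = N(d₁) − 1 = 0.0301 − 1 = -0.9699

-0.9699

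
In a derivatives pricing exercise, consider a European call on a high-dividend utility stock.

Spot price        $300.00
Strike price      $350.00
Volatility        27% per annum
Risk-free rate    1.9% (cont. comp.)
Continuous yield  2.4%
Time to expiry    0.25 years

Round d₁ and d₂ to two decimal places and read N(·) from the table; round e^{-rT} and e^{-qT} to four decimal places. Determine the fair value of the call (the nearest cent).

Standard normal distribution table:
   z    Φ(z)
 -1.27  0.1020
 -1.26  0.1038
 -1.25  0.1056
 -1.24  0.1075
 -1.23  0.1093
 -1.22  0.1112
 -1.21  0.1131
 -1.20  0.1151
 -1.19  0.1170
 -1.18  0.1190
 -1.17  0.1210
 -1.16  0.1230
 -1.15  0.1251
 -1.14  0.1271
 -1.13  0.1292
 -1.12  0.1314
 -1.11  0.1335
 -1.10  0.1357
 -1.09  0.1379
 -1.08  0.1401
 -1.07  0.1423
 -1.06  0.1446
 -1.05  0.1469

$3.04

T = 0.25;  σ√T = 0.1350
d₁ = [ln(300/350) + (0.019 − 0.024 + ½·0.27²)·0.25] / (σ√T) = (-0.1542 + 0.0079) / 0.1350 = -1.0836 which rounds to -1.08
d₂ = -1.0836 − 0.1350 = -1.2186 which rounds to -1.22
e^(−qT) = e^(−0.024·0.25) = 0.9940;  e^(−rT) = e^(−0.019·0.25) = 0.9953
N(d₁) = N(-1.08) = 0.1401;  N(d₂) = N(-1.22) = 0.1112
C = 300·0.9940·0.1401 − 350·0.9953·0.1112 = 41.7778 − 38.7371 = 3.0407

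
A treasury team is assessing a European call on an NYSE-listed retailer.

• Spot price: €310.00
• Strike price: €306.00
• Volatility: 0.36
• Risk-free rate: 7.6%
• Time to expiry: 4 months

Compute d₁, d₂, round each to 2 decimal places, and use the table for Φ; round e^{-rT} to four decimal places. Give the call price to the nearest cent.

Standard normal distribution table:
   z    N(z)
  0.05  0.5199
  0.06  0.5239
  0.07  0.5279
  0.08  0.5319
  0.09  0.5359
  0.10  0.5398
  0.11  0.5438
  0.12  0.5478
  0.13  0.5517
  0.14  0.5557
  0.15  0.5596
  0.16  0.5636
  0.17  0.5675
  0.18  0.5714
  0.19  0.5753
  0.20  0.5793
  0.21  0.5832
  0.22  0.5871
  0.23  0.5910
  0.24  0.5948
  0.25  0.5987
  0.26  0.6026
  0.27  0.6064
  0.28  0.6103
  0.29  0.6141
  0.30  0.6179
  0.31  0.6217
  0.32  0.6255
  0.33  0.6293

€31.68

σ√T = 0.36·√0.3333 = 0.2078
ln(S/K) + (r + σ²/2)T = ln(310/306) + (0.076 + 0.36²/2)·0.3333 = 0.0130 + 0.0469 = 0.0599
d₁ = 0.0599 / 0.2078 = 0.2883 which rounds to 0.29
d₂ = d₁ − σ√T = 0.2883 − 0.2078 = 0.0804 which rounds to 0.08
exp(−rT) = exp(−0.076·0.3333) = 0.9750
C = 310·N(0.29) − 306·0.9750·N(0.08) = 310·0.6141 − 306·0.9750·0.5319 = 190.3710 − 158.6924 = 31.6786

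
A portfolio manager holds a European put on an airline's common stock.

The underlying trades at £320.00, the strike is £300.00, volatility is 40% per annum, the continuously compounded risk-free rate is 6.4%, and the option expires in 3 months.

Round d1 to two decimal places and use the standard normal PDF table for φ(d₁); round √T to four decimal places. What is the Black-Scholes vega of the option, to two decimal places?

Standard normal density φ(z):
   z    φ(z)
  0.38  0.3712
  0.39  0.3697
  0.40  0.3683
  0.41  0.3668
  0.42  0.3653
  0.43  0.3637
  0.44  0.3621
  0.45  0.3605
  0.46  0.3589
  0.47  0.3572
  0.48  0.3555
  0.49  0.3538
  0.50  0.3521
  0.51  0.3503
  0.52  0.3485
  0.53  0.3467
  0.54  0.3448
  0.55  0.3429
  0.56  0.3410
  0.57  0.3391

σ√T = 0.4 × 0.5000 = 0.2000
d₁ = [ln(320/300) + (0.064 + 0.4²/2)·0.25] / 0.2000 = [0.0645 + 0.0360] / 0.2000 = 0.5027 which rounds to 0.50
√T = √0.25 = 0.5000
φ(d₁) = φ(0.50) = 0.3521
vega = S·φ(d₁)·√T = 320·0.3521·0.5000 = 56.3360

56.34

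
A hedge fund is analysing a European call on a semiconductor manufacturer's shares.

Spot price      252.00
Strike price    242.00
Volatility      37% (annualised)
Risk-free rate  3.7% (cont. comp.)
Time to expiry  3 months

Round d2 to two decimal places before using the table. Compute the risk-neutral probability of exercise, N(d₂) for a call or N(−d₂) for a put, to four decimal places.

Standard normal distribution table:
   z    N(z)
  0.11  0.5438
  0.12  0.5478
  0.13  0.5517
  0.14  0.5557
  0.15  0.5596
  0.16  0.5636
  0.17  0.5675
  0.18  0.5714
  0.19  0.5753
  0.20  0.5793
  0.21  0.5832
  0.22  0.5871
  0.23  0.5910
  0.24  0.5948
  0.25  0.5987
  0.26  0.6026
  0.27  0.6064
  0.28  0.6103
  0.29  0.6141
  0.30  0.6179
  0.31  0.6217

0.5714

T = 0.25;  σ√T = 0.1850
d₁ = [ln(252/242) + (0.037 + 0.37²/2)·0.25] / 0.1850 = [0.0405 + 0.0264] / 0.1850 = 0.3614 ⇒ 0.36
d₂ = d₁ − σ√T = 0.3614 − 0.1850 = 0.1764 ⇒ 0.18
Pr(exercise) under Q = N(d₂) = 0.5714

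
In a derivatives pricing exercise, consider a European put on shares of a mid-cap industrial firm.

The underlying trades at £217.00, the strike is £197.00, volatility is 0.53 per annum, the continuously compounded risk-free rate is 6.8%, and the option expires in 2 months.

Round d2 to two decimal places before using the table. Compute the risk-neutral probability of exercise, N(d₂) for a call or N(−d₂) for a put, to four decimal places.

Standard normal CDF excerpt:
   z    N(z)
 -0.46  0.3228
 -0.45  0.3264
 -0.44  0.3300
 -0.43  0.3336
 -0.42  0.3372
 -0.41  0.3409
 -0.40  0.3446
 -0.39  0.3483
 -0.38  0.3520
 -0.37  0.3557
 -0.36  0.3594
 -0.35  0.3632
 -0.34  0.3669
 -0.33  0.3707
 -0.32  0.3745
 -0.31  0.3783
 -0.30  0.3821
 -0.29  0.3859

σ√T = 0.53 × 0.4082 = 0.2164
ln(S/K) + (r + σ²/2)T = ln(217/197) + (0.068 + 0.53²/2)·0.1667 = 0.0967 + 0.0347 = 0.1314
d₁ = 0.1314 / 0.2164 = 0.6075 ≈ 0.61
d₂ = d₁ − σ√T = 0.6075 − 0.2164 = 0.3911 ≈ 0.39
Risk-neutral Pr[S_T < K] = N(−d₂) = N(-0.39) = 0.3483

0.3483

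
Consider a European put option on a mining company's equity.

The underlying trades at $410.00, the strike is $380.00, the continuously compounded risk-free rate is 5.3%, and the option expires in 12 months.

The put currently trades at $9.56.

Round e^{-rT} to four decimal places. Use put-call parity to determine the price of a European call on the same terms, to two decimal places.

$59.17

e^(−rT) = e^(−0.053·1) = 0.9484
Put-call parity: C − P = S − K·e^(−rT) = 410 − 380·0.9484 = 410 − 360.3920 = 49.6080
C = P + (C − P) = 9.56 + (49.6080) = 59.1680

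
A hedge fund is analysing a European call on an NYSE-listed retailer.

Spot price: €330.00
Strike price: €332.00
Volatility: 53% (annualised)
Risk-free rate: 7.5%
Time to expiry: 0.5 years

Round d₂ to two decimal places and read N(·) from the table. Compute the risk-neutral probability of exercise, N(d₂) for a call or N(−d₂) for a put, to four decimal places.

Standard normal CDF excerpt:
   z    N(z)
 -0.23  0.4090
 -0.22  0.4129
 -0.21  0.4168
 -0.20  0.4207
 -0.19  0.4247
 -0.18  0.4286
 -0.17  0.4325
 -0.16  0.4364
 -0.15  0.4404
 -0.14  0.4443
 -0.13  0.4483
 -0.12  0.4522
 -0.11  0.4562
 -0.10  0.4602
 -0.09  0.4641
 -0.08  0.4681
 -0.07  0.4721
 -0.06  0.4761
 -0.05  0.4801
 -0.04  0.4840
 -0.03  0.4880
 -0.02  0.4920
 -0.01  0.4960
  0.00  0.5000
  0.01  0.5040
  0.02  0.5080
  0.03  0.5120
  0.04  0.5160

0.4602

σ√T = 0.53·√0.5 = 0.3748
d₁ = [ln(330/332) + (0.075 + 0.53²/2)·0.5] / 0.3748 = [-0.0060 + 0.1077] / 0.3748 = 0.2713 → 0.27
d₂ = d₁ − σ√T = 0.2713 − 0.3748 = -0.1034 → -0.10
Risk-neutral Pr[S_T > K] = N(d₂) = N(-0.10) = 0.4602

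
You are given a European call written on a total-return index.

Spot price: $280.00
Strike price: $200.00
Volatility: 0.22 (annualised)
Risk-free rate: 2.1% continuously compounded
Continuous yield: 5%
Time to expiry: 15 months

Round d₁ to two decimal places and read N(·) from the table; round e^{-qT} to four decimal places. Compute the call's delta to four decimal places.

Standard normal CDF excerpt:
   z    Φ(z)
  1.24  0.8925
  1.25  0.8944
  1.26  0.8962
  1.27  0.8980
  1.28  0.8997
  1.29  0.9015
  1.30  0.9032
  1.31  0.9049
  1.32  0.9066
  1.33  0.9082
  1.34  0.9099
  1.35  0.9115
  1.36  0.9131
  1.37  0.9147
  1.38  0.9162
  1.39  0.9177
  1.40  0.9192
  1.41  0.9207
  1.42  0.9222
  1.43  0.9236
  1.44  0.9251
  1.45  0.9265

0.8548

T = 1.25;  σ√T = 0.2460
ln(S/K) + (r − q + σ²/2)T = ln(280/200) + (0.021 − 0.05 + 0.22²/2)·1.25 = 0.3365 − 0.0060 = 0.3305
d₁ = 0.3305 / 0.2460 = 1.3436 ≈ 1.34
N(d₁) = N(1.34) = 0.9099
Δ_call = e^(−qT)·N(d₁) = 0.9394·0.9099 = 0.8548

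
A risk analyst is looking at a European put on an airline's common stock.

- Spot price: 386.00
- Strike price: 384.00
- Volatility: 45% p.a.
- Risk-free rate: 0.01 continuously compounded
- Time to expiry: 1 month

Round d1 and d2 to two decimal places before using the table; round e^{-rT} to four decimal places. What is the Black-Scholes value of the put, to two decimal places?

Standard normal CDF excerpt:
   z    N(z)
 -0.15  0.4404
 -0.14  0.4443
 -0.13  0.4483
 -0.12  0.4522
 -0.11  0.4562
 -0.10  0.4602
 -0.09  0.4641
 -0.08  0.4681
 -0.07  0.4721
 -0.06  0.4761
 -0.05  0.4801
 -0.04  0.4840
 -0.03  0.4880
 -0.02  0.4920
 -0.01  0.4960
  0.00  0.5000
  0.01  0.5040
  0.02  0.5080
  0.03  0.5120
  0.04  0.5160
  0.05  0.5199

18.82

σ√T = 0.45·√0.08333 = 0.1299
ln(S/K) + (r + σ²/2)T = ln(386/384) + (0.01 + 0.45²/2)·0.08333 = 0.0052 + 0.0093 = 0.0145
d₁ = 0.0145 / 0.1299 = 0.1114 ≈ 0.11
d₂ = d₁ − σ√T = 0.1114 − 0.1299 = -0.0185 ≈ -0.02
exp(−rT) = exp(−0.01·0.08333) = 0.9992
N(−d₂) = N(0.02) = 0.5080;  N(−d₁) = N(-0.11) = 0.4562
P = 384·0.9992·0.5080 − 386·0.4562 = 194.9159 − 176.0932 = 18.8227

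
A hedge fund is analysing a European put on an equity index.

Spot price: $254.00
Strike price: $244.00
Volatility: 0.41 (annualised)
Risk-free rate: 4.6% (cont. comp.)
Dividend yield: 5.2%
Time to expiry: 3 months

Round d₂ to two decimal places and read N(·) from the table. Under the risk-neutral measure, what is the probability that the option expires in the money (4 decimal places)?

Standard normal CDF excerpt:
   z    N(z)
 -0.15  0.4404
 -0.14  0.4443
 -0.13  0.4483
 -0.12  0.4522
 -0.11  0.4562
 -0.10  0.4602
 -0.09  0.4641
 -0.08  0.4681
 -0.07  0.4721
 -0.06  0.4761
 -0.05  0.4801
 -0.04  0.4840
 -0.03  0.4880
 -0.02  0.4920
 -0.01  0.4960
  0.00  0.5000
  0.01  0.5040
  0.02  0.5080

T = 0.25;  σ√T = 0.2050
d₁ = [ln(254/244) + (0.046 − 0.052 + 0.41²/2)·0.25] / 0.2050 = [0.0402 + 0.0195] / 0.2050 = 0.2911 ≈ 0.29
d₂ = d₁ − σ√T = 0.2911 − 0.2050 = 0.0861 ≈ 0.09
Risk-neutral Pr[S_T < K] = N(−d₂) = N(-0.09) = 0.4641

0.4641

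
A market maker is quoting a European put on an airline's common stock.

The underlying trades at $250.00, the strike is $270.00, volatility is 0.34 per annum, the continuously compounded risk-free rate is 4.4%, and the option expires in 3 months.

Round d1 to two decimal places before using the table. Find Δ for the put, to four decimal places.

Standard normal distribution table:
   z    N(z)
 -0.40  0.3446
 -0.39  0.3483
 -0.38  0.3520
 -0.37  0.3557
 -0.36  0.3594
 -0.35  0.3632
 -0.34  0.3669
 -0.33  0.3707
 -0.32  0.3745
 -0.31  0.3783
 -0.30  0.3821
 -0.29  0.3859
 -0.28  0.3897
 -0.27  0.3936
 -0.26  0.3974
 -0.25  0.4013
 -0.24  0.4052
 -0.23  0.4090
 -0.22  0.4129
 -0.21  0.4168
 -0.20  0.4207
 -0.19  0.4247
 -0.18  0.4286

-0.6179

σ√T = 0.34·√0.25 = 0.1700
d₁ = [ln(250/270) + (0.044 + ½·0.34²)·0.25] / (σ√T) = (-0.0770 + 0.0255) / 0.1700 = -0.3030 → -0.30
N(d₁) = N(-0.30) = 0.3821
Δ_put = N(d₁) − 1 = 0.3821 − 1 = -0.6179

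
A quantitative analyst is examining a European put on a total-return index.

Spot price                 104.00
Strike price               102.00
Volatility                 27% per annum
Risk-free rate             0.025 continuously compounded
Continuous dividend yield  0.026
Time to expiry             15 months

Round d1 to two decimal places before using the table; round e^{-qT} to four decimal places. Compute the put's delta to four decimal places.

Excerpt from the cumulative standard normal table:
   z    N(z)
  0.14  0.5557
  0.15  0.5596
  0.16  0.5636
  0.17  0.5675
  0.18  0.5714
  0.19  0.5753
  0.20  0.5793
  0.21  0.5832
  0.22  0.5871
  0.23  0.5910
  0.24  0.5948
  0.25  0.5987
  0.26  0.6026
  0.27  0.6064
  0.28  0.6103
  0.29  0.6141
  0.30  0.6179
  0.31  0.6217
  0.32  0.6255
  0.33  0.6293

σ√T = 0.27·√1.25 = 0.3019
d₁ = [ln(104/102) + (0.025 − 0.026 + ½·0.27²)·1.25] / (σ√T) = (0.0194 + 0.0443) / 0.3019 = 0.2111 → 0.21
N(d₁) = N(0.21) = 0.5832
Δ_put = e^(−qT)·(N(d₁) − 1) = 0.9680·(0.5832 − 1) = -0.4035

-0.4035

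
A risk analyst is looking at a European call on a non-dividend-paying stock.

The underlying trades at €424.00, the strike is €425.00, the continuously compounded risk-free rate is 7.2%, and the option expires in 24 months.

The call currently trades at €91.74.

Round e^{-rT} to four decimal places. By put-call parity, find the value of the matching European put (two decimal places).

e^(−rT) = e^(−0.072·2) = 0.8659
Put-call parity: C − P = S − K·e^(−rT) = 424 − 425·0.8659 = 424 − 368.0075 = 55.9925
P = C − (C − P) = 91.74 − (55.9925) = 35.7475

€35.75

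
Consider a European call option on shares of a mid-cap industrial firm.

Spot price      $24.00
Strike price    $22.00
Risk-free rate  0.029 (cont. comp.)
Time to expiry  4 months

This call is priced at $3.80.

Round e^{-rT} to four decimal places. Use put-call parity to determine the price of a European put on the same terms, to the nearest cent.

e^(−rT) = e^(−0.029·0.3333) = 0.9904
Put-call parity: C − P = S − K·e^(−rT) = 24 − 22·0.9904 = 24 − 21.7888 = 2.2112
P = C − (C − P) = 3.80 − (2.2112) = 1.5888

$1.59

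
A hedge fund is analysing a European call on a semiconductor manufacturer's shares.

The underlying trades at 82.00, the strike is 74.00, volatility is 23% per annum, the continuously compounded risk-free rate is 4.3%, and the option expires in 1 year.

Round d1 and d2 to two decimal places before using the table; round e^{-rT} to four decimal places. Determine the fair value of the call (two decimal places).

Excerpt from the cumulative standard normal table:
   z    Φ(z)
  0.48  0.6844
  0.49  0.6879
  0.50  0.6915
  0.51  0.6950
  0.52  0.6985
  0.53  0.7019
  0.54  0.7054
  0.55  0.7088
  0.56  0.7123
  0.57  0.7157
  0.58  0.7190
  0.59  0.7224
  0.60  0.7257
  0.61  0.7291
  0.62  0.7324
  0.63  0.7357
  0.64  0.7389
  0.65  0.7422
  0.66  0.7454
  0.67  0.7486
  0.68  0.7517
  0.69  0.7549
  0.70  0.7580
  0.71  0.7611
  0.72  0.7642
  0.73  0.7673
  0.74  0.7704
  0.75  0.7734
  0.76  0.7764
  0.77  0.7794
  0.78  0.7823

σ√T = 0.23·√1 = 0.2300
d₁ = [ln(82/74) + (0.043 + 0.23²/2)·1] / 0.2300 = [0.1027 + 0.0694] / 0.2300 = 0.7483 which rounds to 0.75
d₂ = d₁ − σ√T = 0.7483 − 0.2300 = 0.5183 which rounds to 0.52
e^(−rT) = e^(−0.043·1) = 0.9579
N(d₁) = N(0.75) = 0.7734;  N(d₂) = N(0.52) = 0.6985
C = 82·0.7734 − 74·0.9579·0.6985 = 63.4188 − 49.5129 = 13.9059

13.91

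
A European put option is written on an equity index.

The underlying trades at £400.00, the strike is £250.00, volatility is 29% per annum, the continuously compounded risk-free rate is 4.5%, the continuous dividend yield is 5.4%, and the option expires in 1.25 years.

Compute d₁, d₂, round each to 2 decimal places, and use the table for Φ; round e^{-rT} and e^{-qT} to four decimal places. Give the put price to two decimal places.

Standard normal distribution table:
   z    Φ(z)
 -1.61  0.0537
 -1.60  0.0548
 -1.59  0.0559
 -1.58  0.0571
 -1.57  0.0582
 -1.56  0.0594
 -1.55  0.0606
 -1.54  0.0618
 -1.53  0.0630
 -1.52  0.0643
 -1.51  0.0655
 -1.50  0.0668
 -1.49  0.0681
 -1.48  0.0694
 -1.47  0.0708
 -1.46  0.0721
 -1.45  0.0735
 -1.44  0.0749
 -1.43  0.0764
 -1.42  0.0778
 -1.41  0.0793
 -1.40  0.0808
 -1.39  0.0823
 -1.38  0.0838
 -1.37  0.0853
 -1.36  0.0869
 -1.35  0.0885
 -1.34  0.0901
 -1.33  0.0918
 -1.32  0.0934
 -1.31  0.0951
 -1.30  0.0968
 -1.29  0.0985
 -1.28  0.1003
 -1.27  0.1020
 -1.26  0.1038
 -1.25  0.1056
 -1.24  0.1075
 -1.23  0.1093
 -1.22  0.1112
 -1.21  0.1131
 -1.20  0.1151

£3.61

T = 1.25;  σ√T = 0.3242
ln(S/K) + (r − q + σ²/2)T = ln(400/250) + (0.045 − 0.054 + 0.29²/2)·1.25 = 0.4700 + 0.0413 = 0.5113
d₁ = 0.5113 / 0.3242 = 1.5770 ⇒ 1.58
d₂ = d₁ − σ√T = 1.5770 − 0.3242 = 1.2528 ⇒ 1.25
exp(−qT) = exp(−0.054·1.25) = 0.9347;  exp(−rT) = exp(−0.045·1.25) = 0.9453
P = 250·0.9453·N(-1.25) − 400·0.9347·N(-1.58) = 250·0.9453·0.1056 − 400·0.9347·0.0571 = 24.9559 − 21.3485 = 3.6074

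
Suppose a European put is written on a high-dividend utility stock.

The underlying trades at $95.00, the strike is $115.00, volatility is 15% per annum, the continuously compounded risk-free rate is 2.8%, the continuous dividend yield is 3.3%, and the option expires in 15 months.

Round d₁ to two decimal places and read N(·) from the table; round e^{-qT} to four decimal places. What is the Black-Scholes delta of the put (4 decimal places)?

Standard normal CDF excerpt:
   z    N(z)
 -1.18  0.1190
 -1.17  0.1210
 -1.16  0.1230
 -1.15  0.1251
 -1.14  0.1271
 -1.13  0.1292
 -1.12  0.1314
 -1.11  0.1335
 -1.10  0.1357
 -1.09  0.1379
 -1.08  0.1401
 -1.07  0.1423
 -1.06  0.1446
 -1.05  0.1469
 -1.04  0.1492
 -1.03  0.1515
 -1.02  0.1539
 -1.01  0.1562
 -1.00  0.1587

-0.8273

σ√T = 0.15·√1.25 = 0.1677
ln(S/K) + (r − q + σ²/2)T = ln(95/115) + (0.028 − 0.033 + 0.15²/2)·1.25 = -0.1911 + 0.0078 = -0.1832
d₁ = -0.1832 / 0.1677 = -1.0926 ⇒ -1.09
N(d₁) = N(-1.09) = 0.1379
Δ_put = exp(−qT)·(N(d₁) − 1) = 0.9596·(0.1379 − 1) = -0.8273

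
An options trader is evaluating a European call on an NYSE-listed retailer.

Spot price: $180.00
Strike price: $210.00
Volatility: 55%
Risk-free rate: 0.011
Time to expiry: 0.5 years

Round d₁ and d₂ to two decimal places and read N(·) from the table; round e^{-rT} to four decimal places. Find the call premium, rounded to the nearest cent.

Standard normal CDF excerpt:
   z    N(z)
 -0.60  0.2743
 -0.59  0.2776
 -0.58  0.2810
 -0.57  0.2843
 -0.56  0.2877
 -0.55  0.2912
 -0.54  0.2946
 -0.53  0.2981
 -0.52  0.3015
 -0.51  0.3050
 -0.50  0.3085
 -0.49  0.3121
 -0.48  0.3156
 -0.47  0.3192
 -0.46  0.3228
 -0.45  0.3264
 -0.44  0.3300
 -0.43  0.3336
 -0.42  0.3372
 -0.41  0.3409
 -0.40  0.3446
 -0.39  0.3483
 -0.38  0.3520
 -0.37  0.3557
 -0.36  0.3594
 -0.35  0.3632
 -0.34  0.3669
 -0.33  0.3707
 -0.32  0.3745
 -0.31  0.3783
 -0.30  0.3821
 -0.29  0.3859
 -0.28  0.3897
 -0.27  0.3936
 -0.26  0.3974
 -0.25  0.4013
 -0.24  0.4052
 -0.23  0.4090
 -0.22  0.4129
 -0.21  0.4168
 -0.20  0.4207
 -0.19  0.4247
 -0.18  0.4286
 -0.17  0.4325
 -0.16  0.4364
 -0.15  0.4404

σ√T = 0.55 × 0.7071 = 0.3889
d₁ = [ln(180/210) + (0.011 + 0.55²/2)·0.5] / 0.3889 = [-0.1542 + 0.0811] / 0.3889 = -0.1878 ⇒ -0.19
d₂ = d₁ − σ√T = -0.1878 − 0.3889 = -0.5767 ⇒ -0.58
e^(−rT) = e^(−0.011·0.5) = 0.9945
C = 180·N(-0.19) − 210·0.9945·N(-0.58) = 180·0.4247 − 210·0.9945·0.2810 = 76.4460 − 58.6854 = 17.7606

$17.76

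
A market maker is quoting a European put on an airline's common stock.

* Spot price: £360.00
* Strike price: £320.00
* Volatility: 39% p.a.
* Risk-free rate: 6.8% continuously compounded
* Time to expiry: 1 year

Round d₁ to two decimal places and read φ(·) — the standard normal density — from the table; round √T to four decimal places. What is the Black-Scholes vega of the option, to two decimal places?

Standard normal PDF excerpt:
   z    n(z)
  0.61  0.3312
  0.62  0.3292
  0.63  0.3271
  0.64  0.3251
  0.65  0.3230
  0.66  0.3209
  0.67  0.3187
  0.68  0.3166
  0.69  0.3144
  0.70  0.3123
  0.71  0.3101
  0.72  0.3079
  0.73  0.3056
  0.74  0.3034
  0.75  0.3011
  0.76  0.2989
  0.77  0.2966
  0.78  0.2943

T = 1;  σ√T = 0.3900
d₁ = [ln(360/320) + (0.068 + 0.39²/2)·1] / 0.3900 = [0.1178 + 0.1441] / 0.3900 = 0.6714 → 0.67
√T = √1 = 1.0000
φ(d₁) = φ(0.67) = 0.3187
vega = S·φ(d₁)·√T = 360·0.3187·1.0000 = 114.7320
(Call and put vega coincide under Black-Scholes.)

114.73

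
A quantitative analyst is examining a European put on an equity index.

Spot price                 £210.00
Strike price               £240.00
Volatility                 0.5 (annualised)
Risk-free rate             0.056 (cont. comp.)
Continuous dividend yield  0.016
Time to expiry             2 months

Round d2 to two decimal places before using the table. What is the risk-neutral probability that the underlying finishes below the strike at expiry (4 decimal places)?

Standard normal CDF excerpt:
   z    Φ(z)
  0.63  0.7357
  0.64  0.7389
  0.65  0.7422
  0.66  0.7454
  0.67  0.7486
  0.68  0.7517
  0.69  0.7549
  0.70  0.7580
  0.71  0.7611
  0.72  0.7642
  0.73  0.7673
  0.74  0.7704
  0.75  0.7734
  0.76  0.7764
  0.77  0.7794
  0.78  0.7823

0.7642

σ√T = 0.5·√0.1667 = 0.2041
d₁ = [ln(210/240) + (0.056 − 0.016 + ½·0.5²)·0.1667] / (σ√T) = (-0.1335 + 0.0275) / 0.2041 = -0.5194 which rounds to -0.52
d₂ = -0.5194 − 0.2041 = -0.7236 which rounds to -0.72
Risk-neutral Pr[S_T < K] = N(−d₂) = N(0.72) = 0.7642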